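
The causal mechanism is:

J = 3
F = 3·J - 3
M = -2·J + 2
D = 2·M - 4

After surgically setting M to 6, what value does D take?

The intervention breaks the incoming arrows to M: M = -2·J + 2 no longer applies, and M = 6.
D = 2·M - 4  [with M=6]  = 8

8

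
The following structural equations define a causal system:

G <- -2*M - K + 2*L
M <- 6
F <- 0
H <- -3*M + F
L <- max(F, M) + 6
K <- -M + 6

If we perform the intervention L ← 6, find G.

0

The intervention breaks the incoming arrows to L: L <- max(F, M) + 6 no longer applies, and L = 6.
K = -M + 6  [with M=6]  = 0
G = -2*M - K + 2*L  [with M=6, K=0, L=6]  = 0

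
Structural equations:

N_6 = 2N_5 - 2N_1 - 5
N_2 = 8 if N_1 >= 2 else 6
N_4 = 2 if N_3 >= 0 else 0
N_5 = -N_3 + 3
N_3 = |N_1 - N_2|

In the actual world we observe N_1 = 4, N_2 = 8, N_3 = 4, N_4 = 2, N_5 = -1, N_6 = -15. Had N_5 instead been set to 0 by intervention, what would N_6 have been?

The intervention breaks the incoming arrows to N_5: N_5 = -N_3 + 3 no longer applies, and N_5 = 0.
N_6 = 2N_5 - 2N_1 - 5  [with N_5=0, N_1=4]  = -13

-13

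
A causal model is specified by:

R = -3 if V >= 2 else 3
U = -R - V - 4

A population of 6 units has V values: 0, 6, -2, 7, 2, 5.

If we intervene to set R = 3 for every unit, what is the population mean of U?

do(R=3) breaks R's dependence on V. With R=3 fixed, U across the units is -7, -13, -5, -14, -9, -12, mean -10.

-10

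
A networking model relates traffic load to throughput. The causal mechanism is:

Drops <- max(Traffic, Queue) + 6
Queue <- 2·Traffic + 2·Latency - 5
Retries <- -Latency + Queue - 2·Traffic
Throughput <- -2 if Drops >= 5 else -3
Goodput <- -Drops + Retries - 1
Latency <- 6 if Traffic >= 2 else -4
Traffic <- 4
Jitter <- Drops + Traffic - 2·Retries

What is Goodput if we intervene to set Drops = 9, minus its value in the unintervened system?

do(Drops=9) replaces the equation Drops <- max(Traffic, Queue) + 6 with the constant Drops = 9.
Latency = 6 if Traffic >= 2 else -4  [with Traffic=4]  = 6
Queue = 2·Traffic + 2·Latency - 5  [with Traffic=4, Latency=6]  = 15
Retries = -Latency + Queue - 2·Traffic  [with Latency=6, Queue=15, Traffic=4]  = 1
Goodput = -Drops + Retries - 1  [with Drops=9, Retries=1]  = -9
Without intervention: Latency = 6 if Traffic >= 2 else -4  [with Traffic=4]  = 6; Queue = 2·Traffic + 2·Latency - 5  [with Traffic=4, Latency=6]  = 15; Drops = max(Traffic, Queue) + 6  [with Traffic=4, Queue=15]  = 21; Retries = -Latency + Queue - 2·Traffic  [with Latency=6, Queue=15, Traffic=4]  = 1; Goodput = -Drops + Retries - 1  [with Drops=21, Retries=1]  = -21.
Change = -9 − (-21) = 12.

12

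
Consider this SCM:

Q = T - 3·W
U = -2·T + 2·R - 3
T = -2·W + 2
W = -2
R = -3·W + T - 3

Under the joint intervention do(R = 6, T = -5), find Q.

Setting R = 6, T = -5 by intervention discards those variables' equations.
Q = T - 3·W  [with T=-5, W=-2]  = 1

1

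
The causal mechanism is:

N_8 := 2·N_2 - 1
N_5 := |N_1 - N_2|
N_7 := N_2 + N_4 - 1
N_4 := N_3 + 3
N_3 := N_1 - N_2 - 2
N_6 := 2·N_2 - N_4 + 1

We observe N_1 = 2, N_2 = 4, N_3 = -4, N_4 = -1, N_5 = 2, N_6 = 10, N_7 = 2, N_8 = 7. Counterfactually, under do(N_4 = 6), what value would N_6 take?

3

Under do(N_4=6), the mechanism N_4 := N_3 + 3 is discarded; N_4 is fixed at 6.
N_6 = 2·N_2 - N_4 + 1  [with N_2=4, N_4=6]  = 3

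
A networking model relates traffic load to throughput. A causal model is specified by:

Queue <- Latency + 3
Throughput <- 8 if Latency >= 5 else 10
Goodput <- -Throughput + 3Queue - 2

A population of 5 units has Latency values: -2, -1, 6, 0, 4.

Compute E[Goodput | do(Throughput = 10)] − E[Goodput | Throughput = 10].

3.45

do(Throughput=10) breaks Throughput's dependence on Latency. With Throughput=10 fixed, Goodput across the units is -9, -6, 15, -3, 9, mean 1.2.
Observing Throughput=10 restricts to units where Throughput's equation naturally yields 10: Latency ∈ {-2, -1, 0, 4}. In that subpopulation Goodput = -9, -6, -3, 9, mean -2.25.
Difference = 1.2 − (-2.25) = 3.45.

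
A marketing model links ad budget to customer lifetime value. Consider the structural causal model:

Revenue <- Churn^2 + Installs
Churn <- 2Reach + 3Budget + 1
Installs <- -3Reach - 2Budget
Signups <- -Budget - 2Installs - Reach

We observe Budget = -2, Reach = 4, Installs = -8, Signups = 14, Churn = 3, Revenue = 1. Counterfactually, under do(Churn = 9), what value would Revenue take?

The intervention breaks the incoming arrows to Churn: Churn <- 2Reach + 3Budget + 1 no longer applies, and Churn = 9.
Installs = -3Reach - 2Budget  [with Reach=4, Budget=-2]  = -8
Revenue = Churn^2 + Installs  [with Churn=9, Installs=-8]  = 73

73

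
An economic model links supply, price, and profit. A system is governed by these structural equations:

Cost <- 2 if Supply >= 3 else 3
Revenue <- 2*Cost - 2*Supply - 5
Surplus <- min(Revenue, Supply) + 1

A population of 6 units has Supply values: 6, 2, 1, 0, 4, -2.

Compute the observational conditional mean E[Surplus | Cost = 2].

-10

Observing Cost=2 restricts to units where Cost's equation naturally yields 2: Supply ∈ {6, 4}. In that subpopulation Surplus = -12, -8, mean -10.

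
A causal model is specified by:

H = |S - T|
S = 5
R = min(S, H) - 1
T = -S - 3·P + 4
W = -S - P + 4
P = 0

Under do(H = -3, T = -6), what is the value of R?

The joint intervention fixes H = -3, T = -6, removing each variable's own equation.
R = min(S, H) - 1  [with S=5, H=-3]  = -4

-4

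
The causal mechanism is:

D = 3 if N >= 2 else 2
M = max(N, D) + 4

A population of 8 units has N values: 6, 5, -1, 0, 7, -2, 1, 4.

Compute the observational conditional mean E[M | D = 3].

Observing D=3 restricts to units where D's equation naturally yields 3: N ∈ {6, 5, 7, 4}. In that subpopulation M = 10, 9, 11, 8, mean 9.5.

9.5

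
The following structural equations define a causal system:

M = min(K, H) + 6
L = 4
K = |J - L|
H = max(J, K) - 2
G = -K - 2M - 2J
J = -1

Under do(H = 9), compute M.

Intervening sets H = 9 and removes its equation (H = max(J, K) - 2).
K = |J - L|  [with J=-1, L=4]  = 5
M = min(K, H) + 6  [with K=5, H=9]  = 11

11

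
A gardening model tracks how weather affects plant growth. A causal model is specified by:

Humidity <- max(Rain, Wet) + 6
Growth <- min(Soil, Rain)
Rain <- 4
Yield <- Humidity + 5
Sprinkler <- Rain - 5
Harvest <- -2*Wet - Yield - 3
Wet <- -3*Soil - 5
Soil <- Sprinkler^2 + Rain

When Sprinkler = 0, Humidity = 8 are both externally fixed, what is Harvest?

18

Setting Sprinkler = 0, Humidity = 8 by intervention discards those variables' equations.
Soil = Sprinkler^2 + Rain  [with Sprinkler=0, Rain=4]  = 4
Wet = -3*Soil - 5  [with Soil=4]  = -17
Yield = Humidity + 5  [with Humidity=8]  = 13
Harvest = -2*Wet - Yield - 3  [with Wet=-17, Yield=13]  = 18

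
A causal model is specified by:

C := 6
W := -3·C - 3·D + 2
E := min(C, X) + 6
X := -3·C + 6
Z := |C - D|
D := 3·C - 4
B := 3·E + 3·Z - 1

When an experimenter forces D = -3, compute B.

Under do(D=-3), the mechanism D := 3·C - 4 is discarded; D is fixed at -3.
Z = |C - D|  [with C=6, D=-3]  = 9
X = -3·C + 6  [with C=6]  = -12
E = min(C, X) + 6  [with C=6, X=-12]  = -6
B = 3·E + 3·Z - 1  [with E=-6, Z=9]  = 8

8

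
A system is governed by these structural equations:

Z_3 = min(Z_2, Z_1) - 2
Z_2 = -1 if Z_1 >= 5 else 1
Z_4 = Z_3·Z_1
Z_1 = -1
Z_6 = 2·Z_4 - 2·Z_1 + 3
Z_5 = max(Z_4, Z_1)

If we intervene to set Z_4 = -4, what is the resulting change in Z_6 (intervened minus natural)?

-14

Under do(Z_4=-4), the mechanism Z_4 = Z_3·Z_1 is discarded; Z_4 is fixed at -4.
Z_6 = 2·Z_4 - 2·Z_1 + 3  [with Z_4=-4, Z_1=-1]  = -3
Without intervention: Z_2 = -1 if Z_1 >= 5 else 1  [with Z_1=-1]  = 1; Z_3 = min(Z_2, Z_1) - 2  [with Z_2=1, Z_1=-1]  = -3; Z_4 = Z_3·Z_1  [with Z_3=-3, Z_1=-1]  = 3; Z_6 = 2·Z_4 - 2·Z_1 + 3  [with Z_4=3, Z_1=-1]  = 11.
Change = -3 − 11 = -14.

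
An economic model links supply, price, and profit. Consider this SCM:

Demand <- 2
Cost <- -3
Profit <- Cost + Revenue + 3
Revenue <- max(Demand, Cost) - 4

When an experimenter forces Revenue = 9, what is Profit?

The intervention breaks the incoming arrows to Revenue: Revenue <- max(Demand, Cost) - 4 no longer applies, and Revenue = 9.
Profit = Cost + Revenue + 3  [with Cost=-3, Revenue=9]  = 9

9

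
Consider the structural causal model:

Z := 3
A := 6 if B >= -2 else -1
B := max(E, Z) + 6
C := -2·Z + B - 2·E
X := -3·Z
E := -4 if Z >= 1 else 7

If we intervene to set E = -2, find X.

Under do(E=-2), the mechanism E := -4 if Z >= 1 else 7 is discarded; E is fixed at -2.
No directed path runs from E to X, so X keeps its natural value.
X = -3·Z  [with Z=3]  = -9

-9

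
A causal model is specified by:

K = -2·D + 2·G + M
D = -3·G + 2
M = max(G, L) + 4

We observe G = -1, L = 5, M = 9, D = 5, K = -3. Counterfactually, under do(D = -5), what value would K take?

17

Intervening sets D = -5 and removes its equation (D = -3·G + 2).
M = max(G, L) + 4  [with G=-1, L=5]  = 9
K = -2·D + 2·G + M  [with D=-5, G=-1, M=9]  = 17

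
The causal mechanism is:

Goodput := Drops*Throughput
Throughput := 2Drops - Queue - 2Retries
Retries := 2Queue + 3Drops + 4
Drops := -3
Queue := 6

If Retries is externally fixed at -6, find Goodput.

do(Retries=-6) replaces the equation Retries := 2Queue + 3Drops + 4 with the constant Retries = -6.
Throughput = 2Drops - Queue - 2Retries  [with Drops=-3, Queue=6, Retries=-6]  = 0
Goodput = Drops*Throughput  [with Drops=-3, Throughput=0]  = 0

0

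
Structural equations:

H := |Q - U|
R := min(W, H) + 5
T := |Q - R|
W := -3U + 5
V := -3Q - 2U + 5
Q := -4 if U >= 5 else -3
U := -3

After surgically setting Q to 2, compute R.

10

do(Q=2) replaces the equation Q := -4 if U >= 5 else -3 with the constant Q = 2.
H = |Q - U|  [with Q=2, U=-3]  = 5
W = -3U + 5  [with U=-3]  = 14
R = min(W, H) + 5  [with W=14, H=5]  = 10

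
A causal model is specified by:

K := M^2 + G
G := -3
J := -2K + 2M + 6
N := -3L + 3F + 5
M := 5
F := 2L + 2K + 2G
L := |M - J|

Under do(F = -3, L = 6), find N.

-22

Setting F = -3, L = 6 by intervention discards those variables' equations.
N = -3L + 3F + 5  [with L=6, F=-3]  = -22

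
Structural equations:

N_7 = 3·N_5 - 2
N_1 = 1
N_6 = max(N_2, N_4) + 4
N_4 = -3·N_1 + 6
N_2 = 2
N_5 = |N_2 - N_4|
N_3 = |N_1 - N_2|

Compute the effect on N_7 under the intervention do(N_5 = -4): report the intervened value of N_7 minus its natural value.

-15

Under do(N_5=-4), the mechanism N_5 = |N_2 - N_4| is discarded; N_5 is fixed at -4.
N_7 = 3·N_5 - 2  [with N_5=-4]  = -14
Without intervention: N_4 = -3·N_1 + 6  [with N_1=1]  = 3; N_5 = |N_2 - N_4|  [with N_2=2, N_4=3]  = 1; N_7 = 3·N_5 - 2  [with N_5=1]  = 1.
Change = -14 − 1 = -15.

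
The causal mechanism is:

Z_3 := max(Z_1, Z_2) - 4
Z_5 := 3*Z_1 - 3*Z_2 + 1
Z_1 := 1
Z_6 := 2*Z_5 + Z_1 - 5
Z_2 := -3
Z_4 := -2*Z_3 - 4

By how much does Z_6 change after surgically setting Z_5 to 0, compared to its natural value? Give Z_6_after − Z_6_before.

The intervention breaks the incoming arrows to Z_5: Z_5 := 3*Z_1 - 3*Z_2 + 1 no longer applies, and Z_5 = 0.
Z_6 = 2*Z_5 + Z_1 - 5  [with Z_5=0, Z_1=1]  = -4
Without intervention: Z_5 = 3*Z_1 - 3*Z_2 + 1  [with Z_1=1, Z_2=-3]  = 13; Z_6 = 2*Z_5 + Z_1 - 5  [with Z_5=13, Z_1=1]  = 22.
Change = -4 − 22 = -26.

-26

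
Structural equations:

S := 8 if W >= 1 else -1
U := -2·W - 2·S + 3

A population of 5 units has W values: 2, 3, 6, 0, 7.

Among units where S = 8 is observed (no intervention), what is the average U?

E[U|S=8] averages over only the 4 units with S=8 (W = 2, 3, 6, 7): U = -17, -19, -25, -27, mean -22.

-22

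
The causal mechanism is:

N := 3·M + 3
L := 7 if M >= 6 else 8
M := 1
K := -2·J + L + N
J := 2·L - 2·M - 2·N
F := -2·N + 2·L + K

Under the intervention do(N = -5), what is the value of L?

Under do(N=-5), the mechanism N := 3·M + 3 is discarded; N is fixed at -5.
Since L is not a descendant of the intervened variable, it is unaffected.
L = 7 if M >= 6 else 8  [with M=1]  = 8

8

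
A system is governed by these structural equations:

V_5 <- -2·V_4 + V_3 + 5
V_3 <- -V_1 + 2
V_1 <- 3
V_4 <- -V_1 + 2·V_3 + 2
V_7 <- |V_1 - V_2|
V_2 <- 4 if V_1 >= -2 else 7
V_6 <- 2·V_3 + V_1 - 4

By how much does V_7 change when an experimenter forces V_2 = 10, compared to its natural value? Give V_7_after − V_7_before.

6

Under do(V_2=10), the mechanism V_2 <- 4 if V_1 >= -2 else 7 is discarded; V_2 is fixed at 10.
V_7 = |V_1 - V_2|  [with V_1=3, V_2=10]  = 7
Without intervention: V_2 = 4 if V_1 >= -2 else 7  [with V_1=3]  = 4; V_7 = |V_1 - V_2|  [with V_1=3, V_2=4]  = 1.
Change = 7 − 1 = 6.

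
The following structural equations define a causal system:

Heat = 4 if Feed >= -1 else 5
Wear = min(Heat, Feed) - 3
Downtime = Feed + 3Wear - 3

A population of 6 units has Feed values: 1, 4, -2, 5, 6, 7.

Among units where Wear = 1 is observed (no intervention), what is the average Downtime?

5.5

E[Downtime|Wear=1] averages over only the 4 units with Wear=1 (Feed = 4, 5, 6, 7): Downtime = 4, 5, 6, 7, mean 5.5.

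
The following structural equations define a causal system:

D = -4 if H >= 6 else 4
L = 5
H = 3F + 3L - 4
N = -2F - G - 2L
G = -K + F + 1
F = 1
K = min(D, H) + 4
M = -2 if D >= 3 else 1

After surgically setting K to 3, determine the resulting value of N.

-11

Intervening sets K = 3 and removes its equation (K = min(D, H) + 4).
G = -K + F + 1  [with K=3, F=1]  = -1
N = -2F - G - 2L  [with F=1, G=-1, L=5]  = -11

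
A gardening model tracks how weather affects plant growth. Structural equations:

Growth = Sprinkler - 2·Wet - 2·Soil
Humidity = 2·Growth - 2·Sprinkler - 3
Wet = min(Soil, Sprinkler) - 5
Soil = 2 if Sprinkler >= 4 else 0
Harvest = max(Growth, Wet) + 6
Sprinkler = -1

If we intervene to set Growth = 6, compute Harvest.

Under do(Growth=6), the mechanism Growth = Sprinkler - 2·Wet - 2·Soil is discarded; Growth is fixed at 6.
Soil = 2 if Sprinkler >= 4 else 0  [with Sprinkler=-1]  = 0
Wet = min(Soil, Sprinkler) - 5  [with Soil=0, Sprinkler=-1]  = -6
Harvest = max(Growth, Wet) + 6  [with Growth=6, Wet=-6]  = 12

12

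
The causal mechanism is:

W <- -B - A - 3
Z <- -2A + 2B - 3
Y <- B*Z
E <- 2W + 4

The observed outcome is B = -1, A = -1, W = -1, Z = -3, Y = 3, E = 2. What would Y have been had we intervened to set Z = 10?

-10

Intervening sets Z = 10 and removes its equation (Z <- -2A + 2B - 3).
Y = B*Z  [with B=-1, Z=10]  = -10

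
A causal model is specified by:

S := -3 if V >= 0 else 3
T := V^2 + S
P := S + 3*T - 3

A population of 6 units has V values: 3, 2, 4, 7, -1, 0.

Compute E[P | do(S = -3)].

Under do(S=-3), S's equation is replaced by S=-3 for every unit. Per-unit P: 12, -3, 33, 132, -12, -15. Mean = 24.5.

24.5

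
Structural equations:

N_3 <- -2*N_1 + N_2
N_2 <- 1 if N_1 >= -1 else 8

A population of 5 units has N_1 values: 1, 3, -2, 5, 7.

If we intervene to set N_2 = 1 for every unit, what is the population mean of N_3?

Under do(N_2=1), N_2's equation is replaced by N_2=1 for every unit. Per-unit N_3: -1, -5, 5, -9, -13. Mean = -4.6.

-4.6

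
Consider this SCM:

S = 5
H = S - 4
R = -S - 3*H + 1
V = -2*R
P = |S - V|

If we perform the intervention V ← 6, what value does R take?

Under do(V=6), the mechanism V = -2*R is discarded; V is fixed at 6.
Since R is not a descendant of the intervened variable, it is unaffected.
H = S - 4  [with S=5]  = 1
R = -S - 3*H + 1  [with S=5, H=1]  = -7

-7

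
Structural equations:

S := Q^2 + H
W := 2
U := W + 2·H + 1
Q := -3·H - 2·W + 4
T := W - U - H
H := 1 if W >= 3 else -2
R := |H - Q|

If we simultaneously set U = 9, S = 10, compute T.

The joint intervention fixes U = 9, S = 10, removing each variable's own equation.
H = 1 if W >= 3 else -2  [with W=2]  = -2
T = W - U - H  [with W=2, U=9, H=-2]  = -5

-5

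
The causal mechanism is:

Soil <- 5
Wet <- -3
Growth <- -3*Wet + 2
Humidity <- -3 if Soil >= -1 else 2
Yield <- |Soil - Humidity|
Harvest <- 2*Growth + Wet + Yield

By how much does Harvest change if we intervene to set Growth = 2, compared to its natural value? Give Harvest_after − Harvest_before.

The intervention breaks the incoming arrows to Growth: Growth <- -3*Wet + 2 no longer applies, and Growth = 2.
Humidity = -3 if Soil >= -1 else 2  [with Soil=5]  = -3
Yield = |Soil - Humidity|  [with Soil=5, Humidity=-3]  = 8
Harvest = 2*Growth + Wet + Yield  [with Growth=2, Wet=-3, Yield=8]  = 9
Without intervention: Growth = -3*Wet + 2  [with Wet=-3]  = 11; Humidity = -3 if Soil >= -1 else 2  [with Soil=5]  = -3; Yield = |Soil - Humidity|  [with Soil=5, Humidity=-3]  = 8; Harvest = 2*Growth + Wet + Yield  [with Growth=11, Wet=-3, Yield=8]  = 27.
Change = 9 − 27 = -18.

-18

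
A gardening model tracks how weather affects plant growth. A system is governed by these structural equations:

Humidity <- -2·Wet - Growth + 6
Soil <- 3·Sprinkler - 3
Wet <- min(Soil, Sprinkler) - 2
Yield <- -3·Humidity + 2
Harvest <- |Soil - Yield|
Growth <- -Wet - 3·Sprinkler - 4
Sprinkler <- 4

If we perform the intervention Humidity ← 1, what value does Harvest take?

10

Under do(Humidity=1), the mechanism Humidity <- -2·Wet - Growth + 6 is discarded; Humidity is fixed at 1.
Soil = 3·Sprinkler - 3  [with Sprinkler=4]  = 9
Yield = -3·Humidity + 2  [with Humidity=1]  = -1
Harvest = |Soil - Yield|  [with Soil=9, Yield=-1]  = 10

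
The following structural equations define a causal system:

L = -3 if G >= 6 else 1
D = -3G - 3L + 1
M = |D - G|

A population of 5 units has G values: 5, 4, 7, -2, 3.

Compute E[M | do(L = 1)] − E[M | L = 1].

The intervention sets L=1 in all 5 units regardless of G. Recomputing M per unit gives 22, 18, 30, 6, 14; average 18.
E[M|L=1] averages over only the 4 units with L=1 (G = 5, 4, -2, 3): M = 22, 18, 6, 14, mean 15.
Difference = 18 − 15 = 3.

3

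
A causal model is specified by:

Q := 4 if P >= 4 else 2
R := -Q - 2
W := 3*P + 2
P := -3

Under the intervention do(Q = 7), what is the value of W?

Under do(Q=7), the mechanism Q := 4 if P >= 4 else 2 is discarded; Q is fixed at 7.
Since W is not a descendant of the intervened variable, it is unaffected.
W = 3*P + 2  [with P=-3]  = -7

-7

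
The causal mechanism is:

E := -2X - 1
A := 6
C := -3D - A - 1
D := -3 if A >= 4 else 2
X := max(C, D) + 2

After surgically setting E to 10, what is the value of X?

4

The intervention breaks the incoming arrows to E: E := -2X - 1 no longer applies, and E = 10.
Since X is not a descendant of the intervened variable, it is unaffected.
D = -3 if A >= 4 else 2  [with A=6]  = -3
C = -3D - A - 1  [with D=-3, A=6]  = 2
X = max(C, D) + 2  [with C=2, D=-3]  = 4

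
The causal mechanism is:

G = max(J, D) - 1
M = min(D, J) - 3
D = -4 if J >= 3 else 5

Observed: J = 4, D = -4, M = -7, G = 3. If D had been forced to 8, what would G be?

Under do(D=8), the mechanism D = -4 if J >= 3 else 5 is discarded; D is fixed at 8.
G = max(J, D) - 1  [with J=4, D=8]  = 7

7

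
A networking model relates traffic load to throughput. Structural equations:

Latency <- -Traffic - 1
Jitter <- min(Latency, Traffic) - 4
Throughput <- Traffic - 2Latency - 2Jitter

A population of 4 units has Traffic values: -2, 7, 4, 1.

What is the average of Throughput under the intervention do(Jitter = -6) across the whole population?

Under do(Jitter=-6), Jitter's equation is replaced by Jitter=-6 for every unit. Per-unit Throughput: 8, 35, 26, 17. Mean = 21.5.

21.5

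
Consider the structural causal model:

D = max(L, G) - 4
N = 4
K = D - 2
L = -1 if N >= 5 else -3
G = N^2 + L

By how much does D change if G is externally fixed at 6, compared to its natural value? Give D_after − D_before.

-7

The intervention breaks the incoming arrows to G: G = N^2 + L no longer applies, and G = 6.
L = -1 if N >= 5 else -3  [with N=4]  = -3
D = max(L, G) - 4  [with L=-3, G=6]  = 2
Without intervention: L = -1 if N >= 5 else -3  [with N=4]  = -3; G = N^2 + L  [with N=4, L=-3]  = 13; D = max(L, G) - 4  [with L=-3, G=13]  = 9.
Change = 2 − 9 = -7.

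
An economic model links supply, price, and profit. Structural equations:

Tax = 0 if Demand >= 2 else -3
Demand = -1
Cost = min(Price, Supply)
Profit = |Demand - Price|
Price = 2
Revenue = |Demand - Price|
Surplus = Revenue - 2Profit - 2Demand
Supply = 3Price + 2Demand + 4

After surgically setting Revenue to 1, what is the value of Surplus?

do(Revenue=1) replaces the equation Revenue = |Demand - Price| with the constant Revenue = 1.
Profit = |Demand - Price|  [with Demand=-1, Price=2]  = 3
Surplus = Revenue - 2Profit - 2Demand  [with Revenue=1, Profit=3, Demand=-1]  = -3

-3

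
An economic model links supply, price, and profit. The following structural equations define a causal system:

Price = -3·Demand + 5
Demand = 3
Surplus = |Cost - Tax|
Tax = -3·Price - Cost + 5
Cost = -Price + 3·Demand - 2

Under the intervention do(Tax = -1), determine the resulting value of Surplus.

12

Intervening sets Tax = -1 and removes its equation (Tax = -3·Price - Cost + 5).
Price = -3·Demand + 5  [with Demand=3]  = -4
Cost = -Price + 3·Demand - 2  [with Price=-4, Demand=3]  = 11
Surplus = |Cost - Tax|  [with Cost=11, Tax=-1]  = 12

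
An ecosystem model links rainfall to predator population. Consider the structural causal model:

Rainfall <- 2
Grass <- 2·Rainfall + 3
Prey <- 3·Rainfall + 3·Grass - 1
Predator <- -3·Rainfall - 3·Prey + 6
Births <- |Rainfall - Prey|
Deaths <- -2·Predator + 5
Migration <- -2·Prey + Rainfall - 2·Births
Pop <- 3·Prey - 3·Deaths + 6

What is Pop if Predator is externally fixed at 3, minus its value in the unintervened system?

486

do(Predator=3) replaces the equation Predator <- -3·Rainfall - 3·Prey + 6 with the constant Predator = 3.
Grass = 2·Rainfall + 3  [with Rainfall=2]  = 7
Prey = 3·Rainfall + 3·Grass - 1  [with Rainfall=2, Grass=7]  = 26
Deaths = -2·Predator + 5  [with Predator=3]  = -1
Pop = 3·Prey - 3·Deaths + 6  [with Prey=26, Deaths=-1]  = 87
Without intervention: Grass = 2·Rainfall + 3  [with Rainfall=2]  = 7; Prey = 3·Rainfall + 3·Grass - 1  [with Rainfall=2, Grass=7]  = 26; Predator = -3·Rainfall - 3·Prey + 6  [with Rainfall=2, Prey=26]  = -78; Deaths = -2·Predator + 5  [with Predator=-78]  = 161; Pop = 3·Prey - 3·Deaths + 6  [with Prey=26, Deaths=161]  = -399.
Change = 87 − (-399) = 486.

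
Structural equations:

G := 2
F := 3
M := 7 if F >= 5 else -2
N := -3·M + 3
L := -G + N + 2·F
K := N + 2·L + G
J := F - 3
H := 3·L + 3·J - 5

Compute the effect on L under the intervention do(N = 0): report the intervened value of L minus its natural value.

-9

Intervening sets N = 0 and removes its equation (N := -3·M + 3).
L = -G + N + 2·F  [with G=2, N=0, F=3]  = 4
Without intervention: M = 7 if F >= 5 else -2  [with F=3]  = -2; N = -3·M + 3  [with M=-2]  = 9; L = -G + N + 2·F  [with G=2, N=9, F=3]  = 13.
Change = 4 − 13 = -9.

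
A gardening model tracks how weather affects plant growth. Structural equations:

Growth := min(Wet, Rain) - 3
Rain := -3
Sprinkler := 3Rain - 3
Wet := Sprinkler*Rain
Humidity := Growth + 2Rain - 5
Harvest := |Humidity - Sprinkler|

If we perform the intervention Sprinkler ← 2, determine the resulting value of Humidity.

-20

do(Sprinkler=2) replaces the equation Sprinkler := 3Rain - 3 with the constant Sprinkler = 2.
Wet = Sprinkler*Rain  [with Sprinkler=2, Rain=-3]  = -6
Growth = min(Wet, Rain) - 3  [with Wet=-6, Rain=-3]  = -9
Humidity = Growth + 2Rain - 5  [with Growth=-9, Rain=-3]  = -20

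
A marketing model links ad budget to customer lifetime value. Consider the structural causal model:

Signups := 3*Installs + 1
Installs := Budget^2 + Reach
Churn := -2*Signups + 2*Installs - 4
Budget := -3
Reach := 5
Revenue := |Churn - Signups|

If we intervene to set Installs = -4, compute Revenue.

The intervention breaks the incoming arrows to Installs: Installs := Budget^2 + Reach no longer applies, and Installs = -4.
Signups = 3*Installs + 1  [with Installs=-4]  = -11
Churn = -2*Signups + 2*Installs - 4  [with Signups=-11, Installs=-4]  = 10
Revenue = |Churn - Signups|  [with Churn=10, Signups=-11]  = 21

21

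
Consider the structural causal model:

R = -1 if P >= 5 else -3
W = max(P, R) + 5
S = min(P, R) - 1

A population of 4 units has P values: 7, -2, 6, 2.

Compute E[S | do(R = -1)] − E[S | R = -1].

-0.25

do(R=-1) breaks R's dependence on P. With R=-1 fixed, S across the units is -2, -3, -2, -2, mean -2.25.
E[S|R=-1] averages over only the 2 units with R=-1 (P = 7, 6): S = -2, -2, mean -2.
Difference = -2.25 − (-2) = -0.25.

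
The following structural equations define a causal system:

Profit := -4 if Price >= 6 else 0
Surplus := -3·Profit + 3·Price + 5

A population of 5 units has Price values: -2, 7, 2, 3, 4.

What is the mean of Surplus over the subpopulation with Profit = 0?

10.25

E[Surplus|Profit=0] averages over only the 4 units with Profit=0 (Price = -2, 2, 3, 4): Surplus = -1, 11, 14, 17, mean 10.25.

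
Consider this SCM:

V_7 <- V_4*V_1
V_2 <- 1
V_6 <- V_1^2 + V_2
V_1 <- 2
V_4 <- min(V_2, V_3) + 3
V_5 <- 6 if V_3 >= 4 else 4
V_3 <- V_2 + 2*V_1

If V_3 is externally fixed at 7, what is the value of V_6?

The intervention breaks the incoming arrows to V_3: V_3 <- V_2 + 2*V_1 no longer applies, and V_3 = 7.
No directed path runs from V_3 to V_6, so V_6 keeps its natural value.
V_6 = V_1^2 + V_2  [with V_1=2, V_2=1]  = 5

5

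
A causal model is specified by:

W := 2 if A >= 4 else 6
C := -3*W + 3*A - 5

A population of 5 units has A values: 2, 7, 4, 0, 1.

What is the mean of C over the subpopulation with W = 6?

Conditioning on W=6 selects the 3 unit(s) with A ∈ {2, 0, 1}. Their C values: -17, -23, -20. Mean = -20.

-20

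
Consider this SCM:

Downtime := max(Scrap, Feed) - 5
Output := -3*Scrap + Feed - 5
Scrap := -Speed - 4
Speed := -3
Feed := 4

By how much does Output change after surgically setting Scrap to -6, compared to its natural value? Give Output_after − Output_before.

15

The intervention breaks the incoming arrows to Scrap: Scrap := -Speed - 4 no longer applies, and Scrap = -6.
Output = -3*Scrap + Feed - 5  [with Scrap=-6, Feed=4]  = 17
Without intervention: Scrap = -Speed - 4  [with Speed=-3]  = -1; Output = -3*Scrap + Feed - 5  [with Scrap=-1, Feed=4]  = 2.
Change = 17 − 2 = 15.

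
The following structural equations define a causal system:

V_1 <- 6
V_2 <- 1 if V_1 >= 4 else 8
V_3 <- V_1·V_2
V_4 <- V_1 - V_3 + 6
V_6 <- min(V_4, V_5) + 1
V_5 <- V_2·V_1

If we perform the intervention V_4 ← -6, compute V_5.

6

Intervening sets V_4 = -6 and removes its equation (V_4 <- V_1 - V_3 + 6).
No directed path runs from V_4 to V_5, so V_5 keeps its natural value.
V_2 = 1 if V_1 >= 4 else 8  [with V_1=6]  = 1
V_5 = V_2·V_1  [with V_2=1, V_1=6]  = 6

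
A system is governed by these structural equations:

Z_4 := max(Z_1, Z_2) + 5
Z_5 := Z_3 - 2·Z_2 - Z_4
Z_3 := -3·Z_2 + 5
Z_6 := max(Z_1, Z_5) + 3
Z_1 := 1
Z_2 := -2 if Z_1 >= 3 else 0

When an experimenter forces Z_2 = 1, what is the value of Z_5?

do(Z_2=1) replaces the equation Z_2 := -2 if Z_1 >= 3 else 0 with the constant Z_2 = 1.
Z_3 = -3·Z_2 + 5  [with Z_2=1]  = 2
Z_4 = max(Z_1, Z_2) + 5  [with Z_1=1, Z_2=1]  = 6
Z_5 = Z_3 - 2·Z_2 - Z_4  [with Z_3=2, Z_2=1, Z_4=6]  = -6

-6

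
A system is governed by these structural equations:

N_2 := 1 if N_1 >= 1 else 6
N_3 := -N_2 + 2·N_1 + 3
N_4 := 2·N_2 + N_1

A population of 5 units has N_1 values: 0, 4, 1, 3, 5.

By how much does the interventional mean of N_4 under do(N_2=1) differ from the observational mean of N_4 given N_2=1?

Every unit gets N_2=1 under the intervention. N_4 values become 2, 6, 3, 5, 7; E[N_4|do(N_2=1)] = 4.6.
Observing N_2=1 restricts to units where N_2's equation naturally yields 1: N_1 ∈ {4, 1, 3, 5}. In that subpopulation N_4 = 6, 3, 5, 7, mean 5.25.
Difference = 4.6 − 5.25 = -0.65.

-0.65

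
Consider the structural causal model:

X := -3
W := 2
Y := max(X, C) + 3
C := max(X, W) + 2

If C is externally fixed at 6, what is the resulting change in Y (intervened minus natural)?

The intervention breaks the incoming arrows to C: C := max(X, W) + 2 no longer applies, and C = 6.
Y = max(X, C) + 3  [with X=-3, C=6]  = 9
Without intervention: C = max(X, W) + 2  [with X=-3, W=2]  = 4; Y = max(X, C) + 3  [with X=-3, C=4]  = 7.
Change = 9 − 7 = 2.

2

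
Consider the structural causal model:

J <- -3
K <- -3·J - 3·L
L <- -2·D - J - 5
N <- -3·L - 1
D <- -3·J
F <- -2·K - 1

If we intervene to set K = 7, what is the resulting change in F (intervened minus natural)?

124

Under do(K=7), the mechanism K <- -3·J - 3·L is discarded; K is fixed at 7.
F = -2·K - 1  [with K=7]  = -15
Without intervention: D = -3·J  [with J=-3]  = 9; L = -2·D - J - 5  [with D=9, J=-3]  = -20; K = -3·J - 3·L  [with J=-3, L=-20]  = 69; F = -2·K - 1  [with K=69]  = -139.
Change = -15 − (-139) = 124.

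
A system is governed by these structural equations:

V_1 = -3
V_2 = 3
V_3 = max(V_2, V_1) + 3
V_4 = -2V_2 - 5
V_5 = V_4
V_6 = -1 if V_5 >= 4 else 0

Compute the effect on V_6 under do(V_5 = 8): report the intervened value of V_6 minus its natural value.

The intervention breaks the incoming arrows to V_5: V_5 = V_4 no longer applies, and V_5 = 8.
V_6 = -1 if V_5 >= 4 else 0  [with V_5=8]  = -1
Without intervention: V_4 = -2V_2 - 5  [with V_2=3]  = -11; V_5 = V_4  [with V_4=-11]  = -11; V_6 = -1 if V_5 >= 4 else 0  [with V_5=-11]  = 0.
Change = -1 − 0 = -1.

-1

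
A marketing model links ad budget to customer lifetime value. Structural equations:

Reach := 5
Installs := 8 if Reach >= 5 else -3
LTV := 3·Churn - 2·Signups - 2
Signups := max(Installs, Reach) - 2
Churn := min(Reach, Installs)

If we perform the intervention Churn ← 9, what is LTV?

Intervening sets Churn = 9 and removes its equation (Churn := min(Reach, Installs)).
Installs = 8 if Reach >= 5 else -3  [with Reach=5]  = 8
Signups = max(Installs, Reach) - 2  [with Installs=8, Reach=5]  = 6
LTV = 3·Churn - 2·Signups - 2  [with Churn=9, Signups=6]  = 13

13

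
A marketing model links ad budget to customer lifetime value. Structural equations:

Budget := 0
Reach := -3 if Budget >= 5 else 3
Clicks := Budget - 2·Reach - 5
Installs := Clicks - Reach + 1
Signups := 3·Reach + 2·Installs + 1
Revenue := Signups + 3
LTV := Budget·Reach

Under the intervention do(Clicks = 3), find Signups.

12

do(Clicks=3) replaces the equation Clicks := Budget - 2·Reach - 5 with the constant Clicks = 3.
Reach = -3 if Budget >= 5 else 3  [with Budget=0]  = 3
Installs = Clicks - Reach + 1  [with Clicks=3, Reach=3]  = 1
Signups = 3·Reach + 2·Installs + 1  [with Reach=3, Installs=1]  = 12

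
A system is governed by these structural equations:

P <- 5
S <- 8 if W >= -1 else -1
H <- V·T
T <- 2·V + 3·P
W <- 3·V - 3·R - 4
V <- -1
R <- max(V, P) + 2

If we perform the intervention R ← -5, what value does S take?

The intervention breaks the incoming arrows to R: R <- max(V, P) + 2 no longer applies, and R = -5.
W = 3·V - 3·R - 4  [with V=-1, R=-5]  = 8
S = 8 if W >= -1 else -1  [with W=8]  = 8

8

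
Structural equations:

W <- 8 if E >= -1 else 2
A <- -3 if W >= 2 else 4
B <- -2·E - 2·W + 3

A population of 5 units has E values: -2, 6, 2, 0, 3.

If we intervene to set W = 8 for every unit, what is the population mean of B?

Under do(W=8), W's equation is replaced by W=8 for every unit. Per-unit B: -9, -25, -17, -13, -19. Mean = -16.6.

-16.6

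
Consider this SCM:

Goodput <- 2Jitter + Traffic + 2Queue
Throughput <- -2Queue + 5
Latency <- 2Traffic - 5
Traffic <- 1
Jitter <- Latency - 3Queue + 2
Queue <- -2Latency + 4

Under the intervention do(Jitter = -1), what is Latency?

The intervention breaks the incoming arrows to Jitter: Jitter <- Latency - 3Queue + 2 no longer applies, and Jitter = -1.
Since Latency is not a descendant of the intervened variable, it is unaffected.
Latency = 2Traffic - 5  [with Traffic=1]  = -3

-3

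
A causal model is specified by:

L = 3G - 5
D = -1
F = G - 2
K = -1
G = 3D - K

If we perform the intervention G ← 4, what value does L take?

7

The intervention breaks the incoming arrows to G: G = 3D - K no longer applies, and G = 4.
L = 3G - 5  [with G=4]  = 7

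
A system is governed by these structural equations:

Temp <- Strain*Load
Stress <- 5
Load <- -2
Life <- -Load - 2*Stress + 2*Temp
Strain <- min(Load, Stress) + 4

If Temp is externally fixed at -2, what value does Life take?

-12

Intervening sets Temp = -2 and removes its equation (Temp <- Strain*Load).
Life = -Load - 2*Stress + 2*Temp  [with Load=-2, Stress=5, Temp=-2]  = -12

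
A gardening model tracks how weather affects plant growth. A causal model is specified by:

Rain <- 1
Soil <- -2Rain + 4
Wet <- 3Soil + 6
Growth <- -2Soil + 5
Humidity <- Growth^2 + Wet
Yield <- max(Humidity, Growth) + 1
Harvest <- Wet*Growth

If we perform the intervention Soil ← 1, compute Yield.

19

Under do(Soil=1), the mechanism Soil <- -2Rain + 4 is discarded; Soil is fixed at 1.
Wet = 3Soil + 6  [with Soil=1]  = 9
Growth = -2Soil + 5  [with Soil=1]  = 3
Humidity = Growth^2 + Wet  [with Growth=3, Wet=9]  = 18
Yield = max(Humidity, Growth) + 1  [with Humidity=18, Growth=3]  = 19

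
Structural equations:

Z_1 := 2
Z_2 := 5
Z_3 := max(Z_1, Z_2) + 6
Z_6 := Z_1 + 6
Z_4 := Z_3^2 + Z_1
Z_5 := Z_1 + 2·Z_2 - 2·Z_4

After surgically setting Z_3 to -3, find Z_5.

do(Z_3=-3) replaces the equation Z_3 := max(Z_1, Z_2) + 6 with the constant Z_3 = -3.
Z_4 = Z_3^2 + Z_1  [with Z_3=-3, Z_1=2]  = 11
Z_5 = Z_1 + 2·Z_2 - 2·Z_4  [with Z_1=2, Z_2=5, Z_4=11]  = -10

-10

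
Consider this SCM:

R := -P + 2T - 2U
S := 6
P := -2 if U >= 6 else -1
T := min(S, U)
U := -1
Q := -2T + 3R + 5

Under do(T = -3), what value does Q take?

2

The intervention breaks the incoming arrows to T: T := min(S, U) no longer applies, and T = -3.
P = -2 if U >= 6 else -1  [with U=-1]  = -1
R = -P + 2T - 2U  [with P=-1, T=-3, U=-1]  = -3
Q = -2T + 3R + 5  [with T=-3, R=-3]  = 2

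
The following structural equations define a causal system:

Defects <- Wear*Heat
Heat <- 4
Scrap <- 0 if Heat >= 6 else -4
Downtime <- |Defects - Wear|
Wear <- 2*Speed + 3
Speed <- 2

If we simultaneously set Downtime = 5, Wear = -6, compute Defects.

-24

Under do(Downtime = 5, Wear = -6), each intervened variable's structural equation is replaced by its fixed value.
Defects = Wear*Heat  [with Wear=-6, Heat=4]  = -24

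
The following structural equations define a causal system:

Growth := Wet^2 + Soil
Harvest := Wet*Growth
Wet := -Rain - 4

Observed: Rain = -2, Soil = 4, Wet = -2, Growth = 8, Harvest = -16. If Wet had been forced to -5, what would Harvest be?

do(Wet=-5) replaces the equation Wet := -Rain - 4 with the constant Wet = -5.
Growth = Wet^2 + Soil  [with Wet=-5, Soil=4]  = 29
Harvest = Wet*Growth  [with Wet=-5, Growth=29]  = -145

-145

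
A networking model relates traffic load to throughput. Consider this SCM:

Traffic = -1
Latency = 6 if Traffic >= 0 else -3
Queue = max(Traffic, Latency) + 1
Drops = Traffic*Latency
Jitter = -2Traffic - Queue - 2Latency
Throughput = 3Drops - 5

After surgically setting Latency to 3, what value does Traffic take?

Under do(Latency=3), the mechanism Latency = 6 if Traffic >= 0 else -3 is discarded; Latency is fixed at 3.
Traffic is not downstream of the intervention, so its value is determined by the original equations.

-1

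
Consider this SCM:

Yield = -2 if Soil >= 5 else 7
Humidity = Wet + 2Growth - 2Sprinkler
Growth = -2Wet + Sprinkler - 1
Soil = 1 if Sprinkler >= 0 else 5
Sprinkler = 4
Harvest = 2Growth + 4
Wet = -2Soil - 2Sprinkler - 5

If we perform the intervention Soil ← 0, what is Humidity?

do(Soil=0) replaces the equation Soil = 1 if Sprinkler >= 0 else 5 with the constant Soil = 0.
Wet = -2Soil - 2Sprinkler - 5  [with Soil=0, Sprinkler=4]  = -13
Growth = -2Wet + Sprinkler - 1  [with Wet=-13, Sprinkler=4]  = 29
Humidity = Wet + 2Growth - 2Sprinkler  [with Wet=-13, Growth=29, Sprinkler=4]  = 37

37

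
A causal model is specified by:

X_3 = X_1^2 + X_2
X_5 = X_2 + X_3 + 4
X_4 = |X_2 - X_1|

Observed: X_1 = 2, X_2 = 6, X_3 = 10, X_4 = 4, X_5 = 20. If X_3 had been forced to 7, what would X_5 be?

do(X_3=7) replaces the equation X_3 = X_1^2 + X_2 with the constant X_3 = 7.
X_5 = X_2 + X_3 + 4  [with X_2=6, X_3=7]  = 17

17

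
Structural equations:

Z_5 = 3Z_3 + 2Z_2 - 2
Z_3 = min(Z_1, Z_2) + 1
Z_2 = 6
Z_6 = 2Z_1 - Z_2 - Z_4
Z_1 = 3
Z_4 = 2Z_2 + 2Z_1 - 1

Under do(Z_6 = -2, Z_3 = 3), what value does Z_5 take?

Under do(Z_6 = -2, Z_3 = 3), each intervened variable's structural equation is replaced by its fixed value.
Z_5 = 3Z_3 + 2Z_2 - 2  [with Z_3=3, Z_2=6]  = 19

19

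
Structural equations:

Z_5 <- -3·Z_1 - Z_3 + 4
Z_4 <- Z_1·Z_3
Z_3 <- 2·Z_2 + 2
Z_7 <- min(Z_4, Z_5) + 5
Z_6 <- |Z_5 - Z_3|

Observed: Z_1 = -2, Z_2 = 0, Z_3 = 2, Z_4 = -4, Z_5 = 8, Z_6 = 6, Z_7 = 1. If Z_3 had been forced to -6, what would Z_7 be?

The intervention breaks the incoming arrows to Z_3: Z_3 <- 2·Z_2 + 2 no longer applies, and Z_3 = -6.
Z_4 = Z_1·Z_3  [with Z_1=-2, Z_3=-6]  = 12
Z_5 = -3·Z_1 - Z_3 + 4  [with Z_1=-2, Z_3=-6]  = 16
Z_7 = min(Z_4, Z_5) + 5  [with Z_4=12, Z_5=16]  = 17

17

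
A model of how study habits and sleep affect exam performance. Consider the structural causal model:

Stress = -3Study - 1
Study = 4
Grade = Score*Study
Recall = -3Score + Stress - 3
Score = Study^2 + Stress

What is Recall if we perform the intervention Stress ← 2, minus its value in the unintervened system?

Under do(Stress=2), the mechanism Stress = -3Study - 1 is discarded; Stress is fixed at 2.
Score = Study^2 + Stress  [with Study=4, Stress=2]  = 18
Recall = -3Score + Stress - 3  [with Score=18, Stress=2]  = -55
Without intervention: Stress = -3Study - 1  [with Study=4]  = -13; Score = Study^2 + Stress  [with Study=4, Stress=-13]  = 3; Recall = -3Score + Stress - 3  [with Score=3, Stress=-13]  = -25.
Change = -55 − (-25) = -30.

-30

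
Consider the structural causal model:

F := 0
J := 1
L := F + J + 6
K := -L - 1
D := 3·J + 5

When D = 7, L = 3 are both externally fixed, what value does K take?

Setting D = 7, L = 3 by intervention discards those variables' equations.
K = -L - 1  [with L=3]  = -4

-4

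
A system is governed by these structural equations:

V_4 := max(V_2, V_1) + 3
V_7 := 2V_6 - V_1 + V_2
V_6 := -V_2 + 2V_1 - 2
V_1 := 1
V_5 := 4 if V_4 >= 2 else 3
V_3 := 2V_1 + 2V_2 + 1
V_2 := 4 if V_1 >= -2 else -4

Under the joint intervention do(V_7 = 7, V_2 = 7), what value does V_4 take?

Under do(V_7 = 7, V_2 = 7), each intervened variable's structural equation is replaced by its fixed value.
V_4 = max(V_2, V_1) + 3  [with V_2=7, V_1=1]  = 10

10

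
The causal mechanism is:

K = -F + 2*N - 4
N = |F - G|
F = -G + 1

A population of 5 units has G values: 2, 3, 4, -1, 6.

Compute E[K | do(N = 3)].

3.8

Every unit gets N=3 under the intervention. K values become 3, 4, 5, 0, 7; E[K|do(N=3)] = 3.8.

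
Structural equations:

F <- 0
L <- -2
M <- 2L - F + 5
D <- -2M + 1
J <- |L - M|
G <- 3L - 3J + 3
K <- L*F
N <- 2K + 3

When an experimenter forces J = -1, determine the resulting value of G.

The intervention breaks the incoming arrows to J: J <- |L - M| no longer applies, and J = -1.
G = 3L - 3J + 3  [with L=-2, J=-1]  = 0

0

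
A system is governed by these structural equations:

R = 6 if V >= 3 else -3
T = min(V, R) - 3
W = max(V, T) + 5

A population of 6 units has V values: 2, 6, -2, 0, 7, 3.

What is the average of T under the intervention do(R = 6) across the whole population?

Under do(R=6), R's equation is replaced by R=6 for every unit. Per-unit T: -1, 3, -5, -3, 3, 0. Mean = -0.5.

-0.5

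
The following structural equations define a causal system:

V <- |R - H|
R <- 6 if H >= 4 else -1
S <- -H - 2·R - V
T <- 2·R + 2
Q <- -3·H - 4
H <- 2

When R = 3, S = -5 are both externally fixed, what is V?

1

Under do(R = 3, S = -5), each intervened variable's structural equation is replaced by its fixed value.
V = |R - H|  [with R=3, H=2]  = 1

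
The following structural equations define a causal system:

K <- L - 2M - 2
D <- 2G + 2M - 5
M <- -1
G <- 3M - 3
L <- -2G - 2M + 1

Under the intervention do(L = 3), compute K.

Intervening sets L = 3 and removes its equation (L <- -2G - 2M + 1).
K = L - 2M - 2  [with L=3, M=-1]  = 3

3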